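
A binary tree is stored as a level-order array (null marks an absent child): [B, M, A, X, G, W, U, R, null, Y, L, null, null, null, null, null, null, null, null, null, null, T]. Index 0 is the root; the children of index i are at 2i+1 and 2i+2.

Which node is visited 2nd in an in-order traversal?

X

In-order visits the left subtree, then the node, then the right subtree.
At B: go left to M.
  At M: go left to X.
    At X: go left to R.
      R is a leaf — visit R.
    Visit X.
    At X: no right child.
  Visit M.
  At M: go right to G.
    At G: go left to Y.
      Y is a leaf — visit Y.
    Visit G.
    At G: go right to L.
      At L: go left to T.
        T is a leaf — visit T.
      Visit L.
      At L: no right child.
Visit B.
At B: go right to A.
  At A: go left to W.
    W is a leaf — visit W.
  Visit A.
  At A: go right to U.
    U is a leaf — visit U.
Full in-order sequence: R, X, M, Y, G, T, L, B, W, A, U.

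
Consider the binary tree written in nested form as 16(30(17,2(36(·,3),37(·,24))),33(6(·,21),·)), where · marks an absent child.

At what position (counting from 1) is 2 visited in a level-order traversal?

5

Level-order visits nodes level by level from the root, left to right within each level.
Level 0: 16
Level 1: 30, 33
Level 2: 17, 2, 6
Level 3: 36, 37, 21
Level 4: 3, 24
Full level-order sequence: 16, 30, 33, 17, 2, 6, 36, 37, 21, 3, 24.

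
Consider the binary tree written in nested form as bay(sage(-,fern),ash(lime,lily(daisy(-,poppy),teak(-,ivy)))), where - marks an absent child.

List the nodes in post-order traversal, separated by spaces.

Post-order visits the left subtree, then the right subtree, then the node.
At bay: go left to sage.
  At sage: no left child.
  At sage: go right to fern.
    fern is a leaf — visit fern.
  Visit sage.
At bay: go right to ash.
  At ash: go left to lime.
    lime is a leaf — visit lime.
  At ash: go right to lily.
    At lily: go left to daisy.
      At daisy: no left child.
      At daisy: go right to poppy.
        poppy is a leaf — visit poppy.
      Visit daisy.
    At lily: go right to teak.
      At teak: no left child.
      At teak: go right to ivy.
        ivy is a leaf — visit ivy.
      Visit teak.
    Visit lily.
  Visit ash.
Visit bay.

fern sage lime poppy daisy ivy teak lily ash bay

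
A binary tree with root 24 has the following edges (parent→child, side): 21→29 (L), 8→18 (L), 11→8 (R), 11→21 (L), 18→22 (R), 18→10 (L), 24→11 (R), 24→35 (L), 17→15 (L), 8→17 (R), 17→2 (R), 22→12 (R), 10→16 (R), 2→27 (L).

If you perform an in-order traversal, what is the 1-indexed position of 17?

13

In-order visits the left subtree, then the node, then the right subtree.
At 24: go left to 35.
  35 is a leaf — visit 35.
Visit 24.
At 24: go right to 11.
  At 11: go left to 21.
    At 21: go left to 29.
      29 is a leaf — visit 29.
    Visit 21.
    At 21: no right child.
  Visit 11.
  At 11: go right to 8.
    At 8: go left to 18.
      At 18: go left to 10.
        At 10: no left child.
        Visit 10.
        At 10: go right to 16.
          16 is a leaf — visit 16.
      Visit 18.
      At 18: go right to 22.
        At 22: no left child.
        Visit 22.
        At 22: go right to 12.
          12 is a leaf — visit 12.
    Visit 8.
    At 8: go right to 17.
      At 17: go left to 15.
        15 is a leaf — visit 15.
      Visit 17.
      At 17: go right to 2.
        At 2: go left to 27.
          27 is a leaf — visit 27.
        Visit 2.
        At 2: no right child.
Full in-order sequence: 35, 24, 29, 21, 11, 10, 16, 18, 22, 12, 8, 15, 17, 27, 2.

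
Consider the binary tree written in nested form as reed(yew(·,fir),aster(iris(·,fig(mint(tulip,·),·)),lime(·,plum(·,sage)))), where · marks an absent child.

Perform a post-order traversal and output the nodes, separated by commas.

Post-order visits the left subtree, then the right subtree, then the node.
At reed: go left to yew.
  At yew: no left child.
  At yew: go right to fir.
    fir is a leaf — visit fir.
  Visit yew.
At reed: go right to aster.
  At aster: go left to iris.
    At iris: no left child.
    At iris: go right to fig.
      At fig: go left to mint.
        At mint: go left to tulip.
          tulip is a leaf — visit tulip.
        At mint: no right child.
        Visit mint.
      At fig: no right child.
      Visit fig.
    Visit iris.
  At aster: go right to lime.
    At lime: no left child.
    At lime: go right to plum.
      At plum: no left child.
      At plum: go right to sage.
        sage is a leaf — visit sage.
      Visit plum.
    Visit lime.
  Visit aster.
Visit reed.

fir, yew, tulip, mint, fig, iris, sage, plum, lime, aster, reed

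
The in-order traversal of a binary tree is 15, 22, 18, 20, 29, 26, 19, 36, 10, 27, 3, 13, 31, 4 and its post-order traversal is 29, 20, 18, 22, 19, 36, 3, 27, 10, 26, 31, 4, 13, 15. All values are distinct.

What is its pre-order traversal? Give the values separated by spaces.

The last element of post-order is the root; it splits in-order into left and right subtrees.
Root 15: left subtree has 0 nodes { }, right has 13 {22, 18, 20, 29, 26, 19, 36, 10, 27, 3, 13, 31, 4}.
  Root 13: left subtree has 10 nodes {22, 18, 20, 29, 26, 19, 36, 10, 27, 3}, right has 2 {31, 4}.
    Root 26: left subtree has 4 nodes {22, 18, 20, 29}, right has 5 {19, 36, 10, 27, 3}.
      Root 22: left subtree has 0 nodes { }, right has 3 {18, 20, 29}.
        Root 18: left subtree has 0 nodes { }, right has 2 {20, 29}.
          Root 20: left subtree has 0 nodes { }, right has 1 {29}.
      Root 10: left subtree has 2 nodes {19, 36}, right has 2 {27, 3}.
        Root 36: left subtree has 1 node {19}, right has 0 { }.
        Root 27: left subtree has 0 nodes { }, right has 1 {3}.
    Root 4: left subtree has 1 node {31}, right has 0 { }.

15 13 26 22 18 20 29 10 36 19 27 3 4 31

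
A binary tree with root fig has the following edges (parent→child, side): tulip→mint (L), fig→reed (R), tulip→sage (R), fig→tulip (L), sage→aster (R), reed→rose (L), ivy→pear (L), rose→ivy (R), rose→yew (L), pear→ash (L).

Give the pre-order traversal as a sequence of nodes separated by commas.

fig, tulip, mint, sage, aster, reed, rose, yew, ivy, pear, ash

Pre-order visits the node, then its left subtree, then its right subtree.
Visit fig.
At fig: go left to tulip.
  Visit tulip.
  At tulip: go left to mint.
    mint is a leaf — visit mint.
  At tulip: go right to sage.
    Visit sage.
    At sage: no left child.
    At sage: go right to aster.
      aster is a leaf — visit aster.
At fig: go right to reed.
  Visit reed.
  At reed: go left to rose.
    Visit rose.
    At rose: go left to yew.
      yew is a leaf — visit yew.
    At rose: go right to ivy.
      Visit ivy.
      At ivy: go left to pear.
        Visit pear.
        At pear: go left to ash.
          ash is a leaf — visit ash.
        At pear: no right child.
      At ivy: no right child.
  At reed: no right child.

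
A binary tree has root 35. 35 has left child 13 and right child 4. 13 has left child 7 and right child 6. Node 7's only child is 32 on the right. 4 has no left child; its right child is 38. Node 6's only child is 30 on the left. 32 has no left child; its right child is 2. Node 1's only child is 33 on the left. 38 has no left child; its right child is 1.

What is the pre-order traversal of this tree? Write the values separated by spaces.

35 13 7 32 2 6 30 4 38 1 33

Pre-order visits the node, then its left subtree, then its right subtree.
Visit 35.
At 35: go left to 13.
  Visit 13.
  At 13: go left to 7.
    Visit 7.
    At 7: no left child.
    At 7: go right to 32.
      Visit 32.
      At 32: no left child.
      At 32: go right to 2.
        2 is a leaf — visit 2.
  At 13: go right to 6.
    Visit 6.
    At 6: go left to 30.
      30 is a leaf — visit 30.
    At 6: no right child.
At 35: go right to 4.
  Visit 4.
  At 4: no left child.
  At 4: go right to 38.
    Visit 38.
    At 38: no left child.
    At 38: go right to 1.
      Visit 1.
      At 1: go left to 33.
        33 is a leaf — visit 33.
      At 1: no right child.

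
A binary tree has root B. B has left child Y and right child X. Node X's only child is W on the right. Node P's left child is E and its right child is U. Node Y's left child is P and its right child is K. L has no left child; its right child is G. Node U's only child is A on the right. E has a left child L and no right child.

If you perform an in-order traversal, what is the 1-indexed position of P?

4

In-order visits the left subtree, then the node, then the right subtree.
At B: go left to Y.
  At Y: go left to P.
    At P: go left to E.
      At E: go left to L.
        At L: no left child.
        Visit L.
        At L: go right to G.
          G is a leaf — visit G.
      Visit E.
      At E: no right child.
    Visit P.
    At P: go right to U.
      At U: no left child.
      Visit U.
      At U: go right to A.
        A is a leaf — visit A.
  Visit Y.
  At Y: go right to K.
    K is a leaf — visit K.
Visit B.
At B: go right to X.
  At X: no left child.
  Visit X.
  At X: go right to W.
    W is a leaf — visit W.
Full in-order sequence: L, G, E, P, U, A, Y, K, B, X, W.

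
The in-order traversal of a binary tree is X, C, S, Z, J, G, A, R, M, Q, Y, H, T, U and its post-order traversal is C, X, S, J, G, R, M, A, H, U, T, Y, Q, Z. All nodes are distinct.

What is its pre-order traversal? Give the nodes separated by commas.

Z, S, X, C, Q, A, G, J, M, R, Y, T, H, U

The last element of post-order is the root; it splits in-order into left and right subtrees.
Root Z: left subtree has 3 nodes {X, C, S}, right has 10 {J, G, A, R, M, Q, Y, H, T, U}.
  Root S: left subtree has 2 nodes {X, C}, right has 0 { }.
    Root X: left subtree has 0 nodes { }, right has 1 {C}.
  Root Q: left subtree has 5 nodes {J, G, A, R, M}, right has 4 {Y, H, T, U}.
    Root A: left subtree has 2 nodes {J, G}, right has 2 {R, M}.
      Root G: left subtree has 1 node {J}, right has 0 { }.
      Root M: left subtree has 1 node {R}, right has 0 { }.
    Root Y: left subtree has 0 nodes { }, right has 3 {H, T, U}.
      Root T: left subtree has 1 node {H}, right has 1 {U}.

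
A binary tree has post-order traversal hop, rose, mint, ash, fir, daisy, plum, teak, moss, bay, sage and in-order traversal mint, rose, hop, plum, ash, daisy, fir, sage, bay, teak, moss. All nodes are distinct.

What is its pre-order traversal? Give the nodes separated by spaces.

The last element of post-order is the root; it splits in-order into left and right subtrees.
Root sage: left subtree has 7 nodes {mint, rose, hop, plum, ash, daisy, fir}, right has 3 {bay, teak, moss}.
  Root plum: left subtree has 3 nodes {mint, rose, hop}, right has 3 {ash, daisy, fir}.
    Root mint: left subtree has 0 nodes { }, right has 2 {rose, hop}.
      Root rose: left subtree has 0 nodes { }, right has 1 {hop}.
    Root daisy: left subtree has 1 node {ash}, right has 1 {fir}.
  Root bay: left subtree has 0 nodes { }, right has 2 {teak, moss}.
    Root moss: left subtree has 1 node {teak}, right has 0 { }.

sage plum mint rose hop daisy ash fir bay moss teak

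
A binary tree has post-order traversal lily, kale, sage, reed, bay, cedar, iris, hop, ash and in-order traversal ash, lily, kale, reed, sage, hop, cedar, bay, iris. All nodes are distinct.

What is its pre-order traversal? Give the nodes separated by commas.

The last element of post-order is the root; it splits in-order into left and right subtrees.
Root ash: left subtree has 0 nodes { }, right has 8 {lily, kale, reed, sage, hop, cedar, bay, iris}.
  Root hop: left subtree has 4 nodes {lily, kale, reed, sage}, right has 3 {cedar, bay, iris}.
    Root reed: left subtree has 2 nodes {lily, kale}, right has 1 {sage}.
      Root kale: left subtree has 1 node {lily}, right has 0 { }.
    Root iris: left subtree has 2 nodes {cedar, bay}, right has 0 { }.
      Root cedar: left subtree has 0 nodes { }, right has 1 {bay}.

ash, hop, reed, kale, lily, sage, iris, cedar, bay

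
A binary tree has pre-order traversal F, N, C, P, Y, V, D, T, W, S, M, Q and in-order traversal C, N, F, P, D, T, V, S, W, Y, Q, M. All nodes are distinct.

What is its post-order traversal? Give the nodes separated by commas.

The first element of pre-order is the root; it splits in-order into left and right subtrees.
Root F: left subtree has 2 nodes {C, N}, right has 9 {P, D, T, V, S, W, Y, Q, M}.
  Root N: left subtree has 1 node {C}, right has 0 { }.
  Root P: left subtree has 0 nodes { }, right has 8 {D, T, V, S, W, Y, Q, M}.
    Root Y: left subtree has 5 nodes {D, T, V, S, W}, right has 2 {Q, M}.
      Root V: left subtree has 2 nodes {D, T}, right has 2 {S, W}.
        Root D: left subtree has 0 nodes { }, right has 1 {T}.
        Root W: left subtree has 1 node {S}, right has 0 { }.
      Root M: left subtree has 1 node {Q}, right has 0 { }.

C, N, T, D, S, W, V, Q, M, Y, P, F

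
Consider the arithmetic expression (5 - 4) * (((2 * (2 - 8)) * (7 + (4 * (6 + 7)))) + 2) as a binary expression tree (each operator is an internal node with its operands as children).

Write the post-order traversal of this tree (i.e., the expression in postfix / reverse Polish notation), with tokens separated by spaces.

Post-order on an expression tree gives postfix notation: for each operator, emit left operand, right operand, then the operator.

5 4 - 2 2 8 - * 7 4 6 7 + * + * 2 + *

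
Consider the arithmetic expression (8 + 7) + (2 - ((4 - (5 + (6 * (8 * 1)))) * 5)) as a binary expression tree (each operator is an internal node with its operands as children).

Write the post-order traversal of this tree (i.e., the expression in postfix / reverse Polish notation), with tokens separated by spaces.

Post-order on an expression tree gives postfix notation: for each operator, emit left operand, right operand, then the operator.

8 7 + 2 4 5 6 8 1 * * + - 5 * - +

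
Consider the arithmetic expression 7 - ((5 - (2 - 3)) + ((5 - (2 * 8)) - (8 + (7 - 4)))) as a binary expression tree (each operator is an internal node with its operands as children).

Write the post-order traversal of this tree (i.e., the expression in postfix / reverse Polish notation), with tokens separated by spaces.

7 5 2 3 - - 5 2 8 * - 8 7 4 - + - + -

Post-order on an expression tree gives postfix notation: for each operator, emit left operand, right operand, then the operator.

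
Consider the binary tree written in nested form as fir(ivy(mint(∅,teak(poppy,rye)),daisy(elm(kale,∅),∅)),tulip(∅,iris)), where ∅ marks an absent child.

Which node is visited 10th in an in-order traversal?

In-order visits the left subtree, then the node, then the right subtree.
At fir: go left to ivy.
  At ivy: go left to mint.
    At mint: no left child.
    Visit mint.
    At mint: go right to teak.
      At teak: go left to poppy.
        poppy is a leaf — visit poppy.
      Visit teak.
      At teak: go right to rye.
        rye is a leaf — visit rye.
  Visit ivy.
  At ivy: go right to daisy.
    At daisy: go left to elm.
      At elm: go left to kale.
        kale is a leaf — visit kale.
      Visit elm.
      At elm: no right child.
    Visit daisy.
    At daisy: no right child.
Visit fir.
At fir: go right to tulip.
  At tulip: no left child.
  Visit tulip.
  At tulip: go right to iris.
    iris is a leaf — visit iris.
Full in-order sequence: mint, poppy, teak, rye, ivy, kale, elm, daisy, fir, tulip, iris.

tulip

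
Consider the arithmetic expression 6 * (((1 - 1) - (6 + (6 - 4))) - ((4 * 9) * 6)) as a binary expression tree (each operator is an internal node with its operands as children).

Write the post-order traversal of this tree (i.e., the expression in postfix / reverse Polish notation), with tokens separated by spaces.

Post-order on an expression tree gives postfix notation: for each operator, emit left operand, right operand, then the operator.

6 1 1 - 6 6 4 - + - 4 9 * 6 * - *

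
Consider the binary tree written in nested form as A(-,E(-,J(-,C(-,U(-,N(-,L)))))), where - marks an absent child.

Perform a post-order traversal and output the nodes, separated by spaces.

Post-order visits the left subtree, then the right subtree, then the node.
At A: no left child.
At A: go right to E.
  At E: no left child.
  At E: go right to J.
    At J: no left child.
    At J: go right to C.
      At C: no left child.
      At C: go right to U.
        At U: no left child.
        At U: go right to N.
          At N: no left child.
          At N: go right to L.
            L is a leaf — visit L.
          Visit N.
        Visit U.
      Visit C.
    Visit J.
  Visit E.
Visit A.

L N U C J E A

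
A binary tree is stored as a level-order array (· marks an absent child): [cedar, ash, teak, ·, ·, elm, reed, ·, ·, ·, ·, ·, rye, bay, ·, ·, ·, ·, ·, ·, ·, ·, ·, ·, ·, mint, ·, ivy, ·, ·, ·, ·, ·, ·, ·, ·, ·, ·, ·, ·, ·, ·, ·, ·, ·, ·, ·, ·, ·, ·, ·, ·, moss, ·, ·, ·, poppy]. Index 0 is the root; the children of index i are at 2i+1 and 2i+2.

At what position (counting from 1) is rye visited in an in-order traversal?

6

In-order visits the left subtree, then the node, then the right subtree.
At cedar: go left to ash.
  ash is a leaf — visit ash.
Visit cedar.
At cedar: go right to teak.
  At teak: go left to elm.
    At elm: no left child.
    Visit elm.
    At elm: go right to rye.
      At rye: go left to mint.
        At mint: no left child.
        Visit mint.
        At mint: go right to moss.
          moss is a leaf — visit moss.
      Visit rye.
      At rye: no right child.
  Visit teak.
  At teak: go right to reed.
    At reed: go left to bay.
      At bay: go left to ivy.
        At ivy: no left child.
        Visit ivy.
        At ivy: go right to poppy.
          poppy is a leaf — visit poppy.
      Visit bay.
      At bay: no right child.
    Visit reed.
    At reed: no right child.
Full in-order sequence: ash, cedar, elm, mint, moss, rye, teak, ivy, poppy, bay, reed.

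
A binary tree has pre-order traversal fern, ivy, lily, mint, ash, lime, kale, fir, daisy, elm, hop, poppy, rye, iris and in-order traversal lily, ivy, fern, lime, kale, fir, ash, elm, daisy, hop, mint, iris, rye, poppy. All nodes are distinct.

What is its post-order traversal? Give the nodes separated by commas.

lily, ivy, fir, kale, lime, elm, hop, daisy, ash, iris, rye, poppy, mint, fern

The first element of pre-order is the root; it splits in-order into left and right subtrees.
Root fern: left subtree has 2 nodes {lily, ivy}, right has 11 {lime, kale, fir, ash, elm, daisy, hop, mint, iris, rye, poppy}.
  Root ivy: left subtree has 1 node {lily}, right has 0 { }.
  Root mint: left subtree has 7 nodes {lime, kale, fir, ash, elm, daisy, hop}, right has 3 {iris, rye, poppy}.
    Root ash: left subtree has 3 nodes {lime, kale, fir}, right has 3 {elm, daisy, hop}.
      Root lime: left subtree has 0 nodes { }, right has 2 {kale, fir}.
        Root kale: left subtree has 0 nodes { }, right has 1 {fir}.
      Root daisy: left subtree has 1 node {elm}, right has 1 {hop}.
    Root poppy: left subtree has 2 nodes {iris, rye}, right has 0 { }.
      Root rye: left subtree has 1 node {iris}, right has 0 { }.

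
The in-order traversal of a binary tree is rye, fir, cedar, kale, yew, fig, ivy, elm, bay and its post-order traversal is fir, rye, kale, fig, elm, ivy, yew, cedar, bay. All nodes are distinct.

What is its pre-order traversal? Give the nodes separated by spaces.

The last element of post-order is the root; it splits in-order into left and right subtrees.
Root bay: left subtree has 8 nodes {rye, fir, cedar, kale, yew, fig, ivy, elm}, right has 0 { }.
  Root cedar: left subtree has 2 nodes {rye, fir}, right has 5 {kale, yew, fig, ivy, elm}.
    Root rye: left subtree has 0 nodes { }, right has 1 {fir}.
    Root yew: left subtree has 1 node {kale}, right has 3 {fig, ivy, elm}.
      Root ivy: left subtree has 1 node {fig}, right has 1 {elm}.

bay cedar rye fir yew kale ivy fig elm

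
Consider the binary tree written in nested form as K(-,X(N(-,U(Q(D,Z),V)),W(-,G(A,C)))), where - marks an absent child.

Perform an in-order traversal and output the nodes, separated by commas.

K, N, D, Q, Z, U, V, X, W, A, G, C

In-order visits the left subtree, then the node, then the right subtree.
At K: no left child.
Visit K.
At K: go right to X.
  At X: go left to N.
    At N: no left child.
    Visit N.
    At N: go right to U.
      At U: go left to Q.
        At Q: go left to D.
          D is a leaf — visit D.
        Visit Q.
        At Q: go right to Z.
          Z is a leaf — visit Z.
      Visit U.
      At U: go right to V.
        V is a leaf — visit V.
  Visit X.
  At X: go right to W.
    At W: no left child.
    Visit W.
    At W: go right to G.
      At G: go left to A.
        A is a leaf — visit A.
      Visit G.
      At G: go right to C.
        C is a leaf — visit C.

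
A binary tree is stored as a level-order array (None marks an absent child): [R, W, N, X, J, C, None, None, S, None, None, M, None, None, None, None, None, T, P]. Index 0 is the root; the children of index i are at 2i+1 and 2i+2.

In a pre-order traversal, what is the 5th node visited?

Pre-order visits the node, then its left subtree, then its right subtree.
Visit R.
At R: go left to W.
  Visit W.
  At W: go left to X.
    Visit X.
    At X: no left child.
    At X: go right to S.
      Visit S.
      At S: go left to T.
        T is a leaf — visit T.
      At S: go right to P.
        P is a leaf — visit P.
  At W: go right to J.
    J is a leaf — visit J.
At R: go right to N.
  Visit N.
  At N: go left to C.
    Visit C.
    At C: go left to M.
      M is a leaf — visit M.
    At C: no right child.
  At N: no right child.
Full pre-order sequence: R, W, X, S, T, P, J, N, C, M.

T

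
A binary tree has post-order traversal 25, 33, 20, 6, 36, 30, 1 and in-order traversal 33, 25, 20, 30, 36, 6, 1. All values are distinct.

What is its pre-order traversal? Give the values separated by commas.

1, 30, 20, 33, 25, 36, 6

The last element of post-order is the root; it splits in-order into left and right subtrees.
Root 1: left subtree has 6 nodes {33, 25, 20, 30, 36, 6}, right has 0 { }.
  Root 30: left subtree has 3 nodes {33, 25, 20}, right has 2 {36, 6}.
    Root 20: left subtree has 2 nodes {33, 25}, right has 0 { }.
      Root 33: left subtree has 0 nodes { }, right has 1 {25}.
    Root 36: left subtree has 0 nodes { }, right has 1 {6}.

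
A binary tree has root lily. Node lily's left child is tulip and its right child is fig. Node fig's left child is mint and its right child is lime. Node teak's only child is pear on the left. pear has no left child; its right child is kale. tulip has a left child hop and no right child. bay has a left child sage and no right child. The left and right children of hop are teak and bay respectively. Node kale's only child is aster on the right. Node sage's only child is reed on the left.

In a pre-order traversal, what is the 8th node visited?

bay

Pre-order visits the node, then its left subtree, then its right subtree.
Visit lily.
At lily: go left to tulip.
  Visit tulip.
  At tulip: go left to hop.
    Visit hop.
    At hop: go left to teak.
      Visit teak.
      At teak: go left to pear.
        Visit pear.
        At pear: no left child.
        At pear: go right to kale.
          Visit kale.
          At kale: no left child.
          At kale: go right to aster.
            aster is a leaf — visit aster.
      At teak: no right child.
    At hop: go right to bay.
      Visit bay.
      At bay: go left to sage.
        Visit sage.
        At sage: go left to reed.
          reed is a leaf — visit reed.
        At sage: no right child.
      At bay: no right child.
  At tulip: no right child.
At lily: go right to fig.
  Visit fig.
  At fig: go left to mint.
    mint is a leaf — visit mint.
  At fig: go right to lime.
    lime is a leaf — visit lime.
Full pre-order sequence: lily, tulip, hop, teak, pear, kale, aster, bay, sage, reed, fig, mint, lime.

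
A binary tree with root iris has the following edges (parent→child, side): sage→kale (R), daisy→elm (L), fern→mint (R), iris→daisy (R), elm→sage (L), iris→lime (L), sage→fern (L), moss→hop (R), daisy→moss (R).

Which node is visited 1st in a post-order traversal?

lime

Post-order visits the left subtree, then the right subtree, then the node.
At iris: go left to lime.
  lime is a leaf — visit lime.
At iris: go right to daisy.
  At daisy: go left to elm.
    At elm: go left to sage.
      At sage: go left to fern.
        At fern: no left child.
        At fern: go right to mint.
          mint is a leaf — visit mint.
        Visit fern.
      At sage: go right to kale.
        kale is a leaf — visit kale.
      Visit sage.
    At elm: no right child.
    Visit elm.
  At daisy: go right to moss.
    At moss: no left child.
    At moss: go right to hop.
      hop is a leaf — visit hop.
    Visit moss.
  Visit daisy.
Visit iris.
Full post-order sequence: lime, mint, fern, kale, sage, elm, hop, moss, daisy, iris.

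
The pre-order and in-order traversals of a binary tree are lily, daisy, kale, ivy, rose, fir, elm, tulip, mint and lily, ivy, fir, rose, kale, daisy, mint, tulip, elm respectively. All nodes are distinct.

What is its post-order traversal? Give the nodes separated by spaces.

The first element of pre-order is the root; it splits in-order into left and right subtrees.
Root lily: left subtree has 0 nodes { }, right has 8 {ivy, fir, rose, kale, daisy, mint, tulip, elm}.
  Root daisy: left subtree has 4 nodes {ivy, fir, rose, kale}, right has 3 {mint, tulip, elm}.
    Root kale: left subtree has 3 nodes {ivy, fir, rose}, right has 0 { }.
      Root ivy: left subtree has 0 nodes { }, right has 2 {fir, rose}.
        Root rose: left subtree has 1 node {fir}, right has 0 { }.
    Root elm: left subtree has 2 nodes {mint, tulip}, right has 0 { }.
      Root tulip: left subtree has 1 node {mint}, right has 0 { }.

fir rose ivy kale mint tulip elm daisy lily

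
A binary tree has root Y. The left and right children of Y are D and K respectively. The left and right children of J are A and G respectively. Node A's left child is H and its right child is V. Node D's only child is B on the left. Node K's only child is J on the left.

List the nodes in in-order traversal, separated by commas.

B, D, Y, H, A, V, J, G, K

In-order visits the left subtree, then the node, then the right subtree.
At Y: go left to D.
  At D: go left to B.
    B is a leaf — visit B.
  Visit D.
  At D: no right child.
Visit Y.
At Y: go right to K.
  At K: go left to J.
    At J: go left to A.
      At A: go left to H.
        H is a leaf — visit H.
      Visit A.
      At A: go right to V.
        V is a leaf — visit V.
    Visit J.
    At J: go right to G.
      G is a leaf — visit G.
  Visit K.
  At K: no right child.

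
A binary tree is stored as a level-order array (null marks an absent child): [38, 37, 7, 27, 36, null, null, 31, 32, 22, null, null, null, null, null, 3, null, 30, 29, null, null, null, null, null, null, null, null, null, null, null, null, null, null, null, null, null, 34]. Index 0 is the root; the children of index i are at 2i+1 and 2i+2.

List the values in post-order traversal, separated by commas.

Post-order visits the left subtree, then the right subtree, then the node.
At 38: go left to 37.
  At 37: go left to 27.
    At 27: go left to 31.
      At 31: go left to 3.
        3 is a leaf — visit 3.
      At 31: no right child.
      Visit 31.
    At 27: go right to 32.
      At 32: go left to 30.
        At 30: no left child.
        At 30: go right to 34.
          34 is a leaf — visit 34.
        Visit 30.
      At 32: go right to 29.
        29 is a leaf — visit 29.
      Visit 32.
    Visit 27.
  At 37: go right to 36.
    At 36: go left to 22.
      22 is a leaf — visit 22.
    At 36: no right child.
    Visit 36.
  Visit 37.
At 38: go right to 7.
  7 is a leaf — visit 7.
Visit 38.

3, 31, 34, 30, 29, 32, 27, 22, 36, 37, 7, 38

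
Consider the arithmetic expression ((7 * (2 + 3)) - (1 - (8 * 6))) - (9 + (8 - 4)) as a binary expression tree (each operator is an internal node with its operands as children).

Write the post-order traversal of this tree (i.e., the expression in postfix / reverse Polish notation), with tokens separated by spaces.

7 2 3 + * 1 8 6 * - - 9 8 4 - + -

Post-order on an expression tree gives postfix notation: for each operator, emit left operand, right operand, then the operator.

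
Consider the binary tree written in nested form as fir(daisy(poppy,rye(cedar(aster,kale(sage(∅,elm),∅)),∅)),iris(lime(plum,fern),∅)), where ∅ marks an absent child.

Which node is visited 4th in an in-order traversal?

cedar

In-order visits the left subtree, then the node, then the right subtree.
At fir: go left to daisy.
  At daisy: go left to poppy.
    poppy is a leaf — visit poppy.
  Visit daisy.
  At daisy: go right to rye.
    At rye: go left to cedar.
      At cedar: go left to aster.
        aster is a leaf — visit aster.
      Visit cedar.
      At cedar: go right to kale.
        At kale: go left to sage.
          At sage: no left child.
          Visit sage.
          At sage: go right to elm.
            elm is a leaf — visit elm.
        Visit kale.
        At kale: no right child.
    Visit rye.
    At rye: no right child.
Visit fir.
At fir: go right to iris.
  At iris: go left to lime.
    At lime: go left to plum.
      plum is a leaf — visit plum.
    Visit lime.
    At lime: go right to fern.
      fern is a leaf — visit fern.
  Visit iris.
  At iris: no right child.
Full in-order sequence: poppy, daisy, aster, cedar, sage, elm, kale, rye, fir, plum, lime, fern, iris.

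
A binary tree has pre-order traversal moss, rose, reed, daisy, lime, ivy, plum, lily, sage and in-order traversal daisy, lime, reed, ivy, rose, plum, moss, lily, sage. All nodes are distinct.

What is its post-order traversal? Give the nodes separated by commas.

The first element of pre-order is the root; it splits in-order into left and right subtrees.
Root moss: left subtree has 6 nodes {daisy, lime, reed, ivy, rose, plum}, right has 2 {lily, sage}.
  Root rose: left subtree has 4 nodes {daisy, lime, reed, ivy}, right has 1 {plum}.
    Root reed: left subtree has 2 nodes {daisy, lime}, right has 1 {ivy}.
      Root daisy: left subtree has 0 nodes { }, right has 1 {lime}.
  Root lily: left subtree has 0 nodes { }, right has 1 {sage}.

lime, daisy, ivy, reed, plum, rose, sage, lily, moss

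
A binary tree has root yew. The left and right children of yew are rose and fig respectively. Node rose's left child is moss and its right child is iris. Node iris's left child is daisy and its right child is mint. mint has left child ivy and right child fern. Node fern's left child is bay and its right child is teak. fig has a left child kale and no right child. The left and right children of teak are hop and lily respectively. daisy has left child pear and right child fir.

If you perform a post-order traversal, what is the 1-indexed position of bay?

6

Post-order visits the left subtree, then the right subtree, then the node.
At yew: go left to rose.
  At rose: go left to moss.
    moss is a leaf — visit moss.
  At rose: go right to iris.
    At iris: go left to daisy.
      At daisy: go left to pear.
        pear is a leaf — visit pear.
      At daisy: go right to fir.
        fir is a leaf — visit fir.
      Visit daisy.
    At iris: go right to mint.
      At mint: go left to ivy.
        ivy is a leaf — visit ivy.
      At mint: go right to fern.
        At fern: go left to bay.
          bay is a leaf — visit bay.
        At fern: go right to teak.
          At teak: go left to hop.
            hop is a leaf — visit hop.
          At teak: go right to lily.
            lily is a leaf — visit lily.
          Visit teak.
        Visit fern.
      Visit mint.
    Visit iris.
  Visit rose.
At yew: go right to fig.
  At fig: go left to kale.
    kale is a leaf — visit kale.
  At fig: no right child.
  Visit fig.
Visit yew.
Full post-order sequence: moss, pear, fir, daisy, ivy, bay, hop, lily, teak, fern, mint, iris, rose, kale, fig, yew.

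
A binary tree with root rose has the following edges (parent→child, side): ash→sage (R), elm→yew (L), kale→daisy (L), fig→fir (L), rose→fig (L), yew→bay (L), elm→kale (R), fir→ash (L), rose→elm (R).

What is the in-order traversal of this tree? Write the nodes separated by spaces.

ash sage fir fig rose bay yew elm daisy kale

In-order visits the left subtree, then the node, then the right subtree.
At rose: go left to fig.
  At fig: go left to fir.
    At fir: go left to ash.
      At ash: no left child.
      Visit ash.
      At ash: go right to sage.
        sage is a leaf — visit sage.
    Visit fir.
    At fir: no right child.
  Visit fig.
  At fig: no right child.
Visit rose.
At rose: go right to elm.
  At elm: go left to yew.
    At yew: go left to bay.
      bay is a leaf — visit bay.
    Visit yew.
    At yew: no right child.
  Visit elm.
  At elm: go right to kale.
    At kale: go left to daisy.
      daisy is a leaf — visit daisy.
    Visit kale.
    At kale: no right child.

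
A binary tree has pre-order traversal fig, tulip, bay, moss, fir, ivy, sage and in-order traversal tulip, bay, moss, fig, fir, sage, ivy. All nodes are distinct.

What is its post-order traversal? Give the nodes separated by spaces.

moss bay tulip sage ivy fir fig

The first element of pre-order is the root; it splits in-order into left and right subtrees.
Root fig: left subtree has 3 nodes {tulip, bay, moss}, right has 3 {fir, sage, ivy}.
  Root tulip: left subtree has 0 nodes { }, right has 2 {bay, moss}.
    Root bay: left subtree has 0 nodes { }, right has 1 {moss}.
  Root fir: left subtree has 0 nodes { }, right has 2 {sage, ivy}.
    Root ivy: left subtree has 1 node {sage}, right has 0 { }.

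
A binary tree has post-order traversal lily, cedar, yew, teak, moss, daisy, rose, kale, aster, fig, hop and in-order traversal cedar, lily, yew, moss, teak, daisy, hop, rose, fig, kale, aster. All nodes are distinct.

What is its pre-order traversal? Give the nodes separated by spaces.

The last element of post-order is the root; it splits in-order into left and right subtrees.
Root hop: left subtree has 6 nodes {cedar, lily, yew, moss, teak, daisy}, right has 4 {rose, fig, kale, aster}.
  Root daisy: left subtree has 5 nodes {cedar, lily, yew, moss, teak}, right has 0 { }.
    Root moss: left subtree has 3 nodes {cedar, lily, yew}, right has 1 {teak}.
      Root yew: left subtree has 2 nodes {cedar, lily}, right has 0 { }.
        Root cedar: left subtree has 0 nodes { }, right has 1 {lily}.
  Root fig: left subtree has 1 node {rose}, right has 2 {kale, aster}.
    Root aster: left subtree has 1 node {kale}, right has 0 { }.

hop daisy moss yew cedar lily teak fig rose aster kale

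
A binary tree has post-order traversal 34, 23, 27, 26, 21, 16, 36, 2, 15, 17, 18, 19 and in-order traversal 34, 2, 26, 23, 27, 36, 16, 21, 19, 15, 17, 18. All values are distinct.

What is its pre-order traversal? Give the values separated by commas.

19, 2, 34, 36, 26, 27, 23, 16, 21, 18, 17, 15

The last element of post-order is the root; it splits in-order into left and right subtrees.
Root 19: left subtree has 8 nodes {34, 2, 26, 23, 27, 36, 16, 21}, right has 3 {15, 17, 18}.
  Root 2: left subtree has 1 node {34}, right has 6 {26, 23, 27, 36, 16, 21}.
    Root 36: left subtree has 3 nodes {26, 23, 27}, right has 2 {16, 21}.
      Root 26: left subtree has 0 nodes { }, right has 2 {23, 27}.
        Root 27: left subtree has 1 node {23}, right has 0 { }.
      Root 16: left subtree has 0 nodes { }, right has 1 {21}.
  Root 18: left subtree has 2 nodes {15, 17}, right has 0 { }.
    Root 17: left subtree has 1 node {15}, right has 0 { }.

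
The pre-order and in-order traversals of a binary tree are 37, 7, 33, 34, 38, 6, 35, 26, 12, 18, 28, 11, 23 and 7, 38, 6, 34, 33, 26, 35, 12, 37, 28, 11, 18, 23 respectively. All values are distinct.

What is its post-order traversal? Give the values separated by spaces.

The first element of pre-order is the root; it splits in-order into left and right subtrees.
Root 37: left subtree has 8 nodes {7, 38, 6, 34, 33, 26, 35, 12}, right has 4 {28, 11, 18, 23}.
  Root 7: left subtree has 0 nodes { }, right has 7 {38, 6, 34, 33, 26, 35, 12}.
    Root 33: left subtree has 3 nodes {38, 6, 34}, right has 3 {26, 35, 12}.
      Root 34: left subtree has 2 nodes {38, 6}, right has 0 { }.
        Root 38: left subtree has 0 nodes { }, right has 1 {6}.
      Root 35: left subtree has 1 node {26}, right has 1 {12}.
  Root 18: left subtree has 2 nodes {28, 11}, right has 1 {23}.
    Root 28: left subtree has 0 nodes { }, right has 1 {11}.

6 38 34 26 12 35 33 7 11 28 23 18 37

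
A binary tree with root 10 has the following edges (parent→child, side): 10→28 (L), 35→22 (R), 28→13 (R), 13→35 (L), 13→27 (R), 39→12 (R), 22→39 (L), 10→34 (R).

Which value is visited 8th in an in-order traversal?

10

In-order visits the left subtree, then the node, then the right subtree.
At 10: go left to 28.
  At 28: no left child.
  Visit 28.
  At 28: go right to 13.
    At 13: go left to 35.
      At 35: no left child.
      Visit 35.
      At 35: go right to 22.
        At 22: go left to 39.
          At 39: no left child.
          Visit 39.
          At 39: go right to 12.
            12 is a leaf — visit 12.
        Visit 22.
        At 22: no right child.
    Visit 13.
    At 13: go right to 27.
      27 is a leaf — visit 27.
Visit 10.
At 10: go right to 34.
  34 is a leaf — visit 34.
Full in-order sequence: 28, 35, 39, 12, 22, 13, 27, 10, 34.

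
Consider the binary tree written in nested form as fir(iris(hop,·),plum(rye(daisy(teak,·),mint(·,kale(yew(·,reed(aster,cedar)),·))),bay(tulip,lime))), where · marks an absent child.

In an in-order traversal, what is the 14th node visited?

tulip

In-order visits the left subtree, then the node, then the right subtree.
At fir: go left to iris.
  At iris: go left to hop.
    hop is a leaf — visit hop.
  Visit iris.
  At iris: no right child.
Visit fir.
At fir: go right to plum.
  At plum: go left to rye.
    At rye: go left to daisy.
      At daisy: go left to teak.
        teak is a leaf — visit teak.
      Visit daisy.
      At daisy: no right child.
    Visit rye.
    At rye: go right to mint.
      At mint: no left child.
      Visit mint.
      At mint: go right to kale.
        At kale: go left to yew.
          At yew: no left child.
          Visit yew.
          At yew: go right to reed.
            At reed: go left to aster.
              aster is a leaf — visit aster.
            Visit reed.
            At reed: go right to cedar.
              cedar is a leaf — visit cedar.
        Visit kale.
        At kale: no right child.
  Visit plum.
  At plum: go right to bay.
    At bay: go left to tulip.
      tulip is a leaf — visit tulip.
    Visit bay.
    At bay: go right to lime.
      lime is a leaf — visit lime.
Full in-order sequence: hop, iris, fir, teak, daisy, rye, mint, yew, aster, reed, cedar, kale, plum, tulip, bay, lime.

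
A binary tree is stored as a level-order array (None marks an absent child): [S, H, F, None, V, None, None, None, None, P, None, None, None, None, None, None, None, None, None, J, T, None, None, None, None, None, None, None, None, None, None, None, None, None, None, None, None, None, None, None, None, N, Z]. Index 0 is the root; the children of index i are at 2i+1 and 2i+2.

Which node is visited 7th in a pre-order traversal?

N

Pre-order visits the node, then its left subtree, then its right subtree.
Visit S.
At S: go left to H.
  Visit H.
  At H: no left child.
  At H: go right to V.
    Visit V.
    At V: go left to P.
      Visit P.
      At P: go left to J.
        J is a leaf — visit J.
      At P: go right to T.
        Visit T.
        At T: go left to N.
          N is a leaf — visit N.
        At T: go right to Z.
          Z is a leaf — visit Z.
    At V: no right child.
At S: go right to F.
  F is a leaf — visit F.
Full pre-order sequence: S, H, V, P, J, T, N, Z, F.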